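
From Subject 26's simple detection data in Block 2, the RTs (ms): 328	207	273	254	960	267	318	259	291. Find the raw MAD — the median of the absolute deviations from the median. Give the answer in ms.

19 ms

Sorted: 207, 254, 259, 267, 273, 291, 318, 328, 960 → median = 273
|x − 273|: 55, 66, 0, 19, 687, 6, 45, 14, 18
Sorted deviations: 0, 6, 14, 18, 19, 45, 55, 66, 687 → MAD = 19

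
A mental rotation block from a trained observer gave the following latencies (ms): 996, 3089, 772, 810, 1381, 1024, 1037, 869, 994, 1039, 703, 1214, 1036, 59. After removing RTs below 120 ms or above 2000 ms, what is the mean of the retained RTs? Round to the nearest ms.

Excluded: 59, 3089
Retained (n=12): Σ = 11875
Mean = 11875/12 = 989.5833

990 ms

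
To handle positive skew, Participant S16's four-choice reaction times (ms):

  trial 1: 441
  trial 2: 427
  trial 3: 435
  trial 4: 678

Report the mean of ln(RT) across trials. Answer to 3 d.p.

6.185

ln(RT): 6.0890, 6.0568, 6.0753, 6.5191
Σ ln(RT) = 24.7403
Mean = 24.7403/4 = 6.18508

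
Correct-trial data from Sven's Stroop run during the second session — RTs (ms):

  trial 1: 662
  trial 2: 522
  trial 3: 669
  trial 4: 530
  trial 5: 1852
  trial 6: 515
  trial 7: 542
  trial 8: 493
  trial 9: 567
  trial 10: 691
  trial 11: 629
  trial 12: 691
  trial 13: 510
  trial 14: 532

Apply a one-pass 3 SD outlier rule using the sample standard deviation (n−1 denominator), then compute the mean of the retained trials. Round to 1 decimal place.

n = 14, ΣRT = 9405, M = 671.786
Σ(x−M)² = 1568202.36; s = √(1568202.36/13) = 347.320
Cutoffs: 671.786 ± 3·347.320 → [-370.2, 1713.7]
Outside: 1852 → excluded.
Retained (n=13): Σ = 7553, mean = 7553/13 = 581.000

581.0 ms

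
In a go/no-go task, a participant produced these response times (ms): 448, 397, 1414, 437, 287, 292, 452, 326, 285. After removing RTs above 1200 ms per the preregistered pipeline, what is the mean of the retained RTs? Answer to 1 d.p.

365.5 ms

Excluded: 1414
Retained (n=8): Σ = 2924
Mean = 2924/8 = 365.5000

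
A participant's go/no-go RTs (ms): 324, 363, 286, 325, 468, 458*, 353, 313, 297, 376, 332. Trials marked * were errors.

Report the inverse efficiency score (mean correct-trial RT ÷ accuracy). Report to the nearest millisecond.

378 ms

Correct trials (n=10): 324, 363, 286, 325, 468, 353, 313, 297, 376, 332
Mean correct RT = 3437/10 = 343.7000 ms
Proportion correct = 10/11
IES = 343.7000 / (10/11) = 378.070 ms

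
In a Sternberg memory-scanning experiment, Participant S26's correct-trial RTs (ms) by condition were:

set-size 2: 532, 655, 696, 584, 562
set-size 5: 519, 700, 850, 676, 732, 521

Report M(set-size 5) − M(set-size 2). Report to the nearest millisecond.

M(set-size 2) = 3029/5 = 605.800
M(set-size 5) = 3998/6 = 666.333
Difference = 666.333 − 605.800 = 60.533 ms

61 ms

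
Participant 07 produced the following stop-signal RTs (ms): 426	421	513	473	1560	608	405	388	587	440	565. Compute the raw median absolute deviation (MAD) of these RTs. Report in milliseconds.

68 ms

Sorted: 388, 405, 421, 426, 440, 473, 513, 565, 587, 608, 1560 → median = 473
|x − 473|: 47, 52, 40, 0, 1087, 135, 68, 85, 114, 33, 92
Sorted deviations: 0, 33, 40, 47, 52, 68, 85, 92, 114, 135, 1087 → MAD = 68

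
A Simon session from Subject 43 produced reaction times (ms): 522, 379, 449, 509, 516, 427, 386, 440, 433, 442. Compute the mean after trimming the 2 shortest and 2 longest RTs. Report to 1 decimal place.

450.0 ms

Sorted: 379, 386, 427, 433, 440, 442, 449, 509, 516, 522
Drop lowest 2 (379, 386) and highest 2 (516, 522)
Remaining (n=6): Σ = 2700, mean = 2700/6 = 450.000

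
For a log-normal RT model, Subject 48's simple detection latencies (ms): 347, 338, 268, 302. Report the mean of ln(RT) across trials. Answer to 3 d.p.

ln(RT): 5.8493, 5.8230, 5.5910, 5.7104
Σ ln(RT) = 22.9738
Mean = 22.9738/4 = 5.74345

5.743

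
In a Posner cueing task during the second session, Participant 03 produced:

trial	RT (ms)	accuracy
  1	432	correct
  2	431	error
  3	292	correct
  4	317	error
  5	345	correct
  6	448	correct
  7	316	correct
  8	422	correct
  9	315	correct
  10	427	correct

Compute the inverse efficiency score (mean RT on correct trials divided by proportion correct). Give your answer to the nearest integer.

468 ms

Correct trials (n=8): 432, 292, 345, 448, 316, 422, 315, 427
Mean correct RT = 2997/8 = 374.6250 ms
Proportion correct = 8/10
IES = 374.6250 / (8/10) = 468.281 ms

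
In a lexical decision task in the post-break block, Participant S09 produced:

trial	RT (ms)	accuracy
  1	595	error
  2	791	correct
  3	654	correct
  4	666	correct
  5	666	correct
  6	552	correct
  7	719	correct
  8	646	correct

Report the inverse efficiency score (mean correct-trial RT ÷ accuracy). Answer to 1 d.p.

766.4 ms

Correct trials (n=7): 791, 654, 666, 666, 552, 719, 646
Mean correct RT = 4694/7 = 670.5714 ms
Proportion correct = 7/8
IES = 670.5714 / (7/8) = 766.367 ms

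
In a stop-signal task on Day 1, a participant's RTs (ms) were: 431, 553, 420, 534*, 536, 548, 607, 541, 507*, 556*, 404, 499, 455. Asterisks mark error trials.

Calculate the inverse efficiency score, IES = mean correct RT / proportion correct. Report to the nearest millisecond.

649 ms

Correct trials (n=10): 431, 553, 420, 536, 548, 607, 541, 404, 499, 455
Mean correct RT = 4994/10 = 499.4000 ms
Proportion correct = 10/13
IES = 499.4000 / (10/13) = 649.220 ms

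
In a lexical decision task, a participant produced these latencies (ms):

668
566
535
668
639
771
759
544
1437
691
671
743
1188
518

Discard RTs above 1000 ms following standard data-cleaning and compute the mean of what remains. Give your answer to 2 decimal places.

647.75 ms

Excluded: 1188, 1437
Retained (n=12): Σ = 7773
Mean = 7773/12 = 647.7500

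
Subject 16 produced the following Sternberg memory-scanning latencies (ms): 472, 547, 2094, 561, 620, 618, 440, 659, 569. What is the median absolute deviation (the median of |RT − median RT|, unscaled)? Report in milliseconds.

51 ms

Sorted: 440, 472, 547, 561, 569, 618, 620, 659, 2094 → median = 569
|x − 569|: 97, 22, 1525, 8, 51, 49, 129, 90, 0
Sorted deviations: 0, 8, 22, 49, 51, 90, 97, 129, 1525 → MAD = 51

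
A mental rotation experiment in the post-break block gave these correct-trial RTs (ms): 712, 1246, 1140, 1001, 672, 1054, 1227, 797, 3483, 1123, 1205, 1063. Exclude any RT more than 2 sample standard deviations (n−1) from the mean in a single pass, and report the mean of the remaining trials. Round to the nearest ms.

1022 ms

n = 12, ΣRT = 14723, M = 1226.917
Σ(x−M)² = 5974816.92; s = √(5974816.92/11) = 736.997
Cutoffs: 1226.917 ± 2·736.997 → [-247.1, 2700.9]
Outside: 3483 → excluded.
Retained (n=11): Σ = 11240, mean = 11240/11 = 1021.818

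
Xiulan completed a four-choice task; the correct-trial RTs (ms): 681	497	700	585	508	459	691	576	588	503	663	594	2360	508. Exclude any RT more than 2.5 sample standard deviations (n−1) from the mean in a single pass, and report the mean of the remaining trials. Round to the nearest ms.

n = 14, ΣRT = 9913, M = 708.071
Σ(x−M)² = 3020706.93; s = √(3020706.93/13) = 482.039
Cutoffs: 708.071 ± 2.5·482.039 → [-497.0, 1913.2]
Outside: 2360 → excluded.
Retained (n=13): Σ = 7553, mean = 7553/13 = 581.000

581 ms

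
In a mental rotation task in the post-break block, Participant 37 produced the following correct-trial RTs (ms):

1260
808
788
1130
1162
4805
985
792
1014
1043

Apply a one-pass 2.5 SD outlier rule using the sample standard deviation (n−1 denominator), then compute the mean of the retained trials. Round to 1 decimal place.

n = 10, ΣRT = 13787, M = 1378.700
Σ(x−M)² = 13281974.10; s = √(13281974.10/9) = 1214.815
Cutoffs: 1378.700 ± 2.5·1214.815 → [-1658.3, 4415.7]
Outside: 4805 → excluded.
Retained (n=9): Σ = 8982, mean = 8982/9 = 998.000

998.0 ms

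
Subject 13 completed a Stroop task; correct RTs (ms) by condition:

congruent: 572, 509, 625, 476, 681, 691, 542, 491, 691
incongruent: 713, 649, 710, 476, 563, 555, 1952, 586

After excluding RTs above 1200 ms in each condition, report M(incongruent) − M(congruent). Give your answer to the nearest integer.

incongruent: exclude 1952
M(congruent) = 5278/9 = 586.444
M(incongruent) = 4252/7 = 607.429
Difference = 607.429 − 586.444 = 20.984 ms

21 ms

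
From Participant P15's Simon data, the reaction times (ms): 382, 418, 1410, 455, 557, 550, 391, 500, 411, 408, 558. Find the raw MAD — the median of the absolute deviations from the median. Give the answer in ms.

64 ms

Sorted: 382, 391, 408, 411, 418, 455, 500, 550, 557, 558, 1410 → median = 455
|x − 455|: 73, 37, 955, 0, 102, 95, 64, 45, 44, 47, 103
Sorted deviations: 0, 37, 44, 45, 47, 64, 73, 95, 102, 103, 955 → MAD = 64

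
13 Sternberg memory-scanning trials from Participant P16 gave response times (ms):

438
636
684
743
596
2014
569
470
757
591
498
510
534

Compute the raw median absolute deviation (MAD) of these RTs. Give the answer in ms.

93 ms

Sorted: 438, 470, 498, 510, 534, 569, 591, 596, 636, 684, 743, 757, 2014 → median = 591
|x − 591|: 153, 45, 93, 152, 5, 1423, 22, 121, 166, 0, 93, 81, 57
Sorted deviations: 0, 5, 22, 45, 57, 81, 93, 93, 121, 152, 153, 166, 1423 → MAD = 93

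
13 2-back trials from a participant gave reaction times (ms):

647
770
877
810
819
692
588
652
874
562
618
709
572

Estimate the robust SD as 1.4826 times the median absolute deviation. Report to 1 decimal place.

Sorted: 562, 572, 588, 618, 647, 652, 692, 709, 770, 810, 819, 874, 877 → median = 692
|x − 692| sorted: 0, 17, 40, 45, 74, 78, 104, 118, 120, 127, 130, 182, 185 → MAD = 104
Robust SD ≈ 1.4826 × 104 = 154.190

154.2 ms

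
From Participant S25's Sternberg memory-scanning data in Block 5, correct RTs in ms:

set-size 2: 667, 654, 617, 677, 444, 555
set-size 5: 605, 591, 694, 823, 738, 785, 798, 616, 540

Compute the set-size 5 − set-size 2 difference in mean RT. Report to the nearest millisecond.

85 ms

M(set-size 2) = 3614/6 = 602.333
M(set-size 5) = 6190/9 = 687.778
Difference = 687.778 − 602.333 = 85.444 ms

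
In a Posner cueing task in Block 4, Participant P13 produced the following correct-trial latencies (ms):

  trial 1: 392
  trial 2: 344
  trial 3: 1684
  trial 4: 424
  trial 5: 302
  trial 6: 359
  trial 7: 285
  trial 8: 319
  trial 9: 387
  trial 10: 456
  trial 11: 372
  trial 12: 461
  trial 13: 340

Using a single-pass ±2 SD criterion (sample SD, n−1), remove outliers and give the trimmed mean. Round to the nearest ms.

n = 13, ΣRT = 6125, M = 471.154
Σ(x−M)² = 1629095.69; s = √(1629095.69/12) = 368.453
Cutoffs: 471.154 ± 2·368.453 → [-265.8, 1208.1]
Outside: 1684 → excluded.
Retained (n=12): Σ = 4441, mean = 4441/12 = 370.083

370 ms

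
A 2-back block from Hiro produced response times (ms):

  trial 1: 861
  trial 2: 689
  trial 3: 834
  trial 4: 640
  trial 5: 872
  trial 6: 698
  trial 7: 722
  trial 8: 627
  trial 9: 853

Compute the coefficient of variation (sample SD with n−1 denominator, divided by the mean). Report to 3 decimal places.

0.132

n = 9, Σ = 6796, M = 755.1111
Σ(x−M)² = 79072.889; s = √(79072.889/8) = 99.4189
CV = 99.4189 / 755.1111 = 0.13166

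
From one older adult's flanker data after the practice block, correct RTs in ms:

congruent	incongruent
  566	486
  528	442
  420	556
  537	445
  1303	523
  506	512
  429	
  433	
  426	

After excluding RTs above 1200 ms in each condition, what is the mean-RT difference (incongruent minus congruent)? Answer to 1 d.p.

13.4 ms

congruent: exclude 1303
M(congruent) = 3845/8 = 480.625
M(incongruent) = 2964/6 = 494.000
Difference = 494.000 − 480.625 = 13.375 ms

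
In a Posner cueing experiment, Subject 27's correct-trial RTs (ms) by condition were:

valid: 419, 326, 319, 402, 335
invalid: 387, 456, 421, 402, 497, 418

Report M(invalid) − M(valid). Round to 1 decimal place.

70.0 ms

M(valid) = 1801/5 = 360.200
M(invalid) = 2581/6 = 430.167
Difference = 430.167 − 360.200 = 69.967 ms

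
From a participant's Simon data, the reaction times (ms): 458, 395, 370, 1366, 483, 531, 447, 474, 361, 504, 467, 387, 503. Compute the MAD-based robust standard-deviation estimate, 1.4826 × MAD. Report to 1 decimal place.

54.9 ms

Sorted: 361, 370, 387, 395, 447, 458, 467, 474, 483, 503, 504, 531, 1366 → median = 467
|x − 467| sorted: 0, 7, 9, 16, 20, 36, 37, 64, 72, 80, 97, 106, 899 → MAD = 37
Robust SD ≈ 1.4826 × 37 = 54.856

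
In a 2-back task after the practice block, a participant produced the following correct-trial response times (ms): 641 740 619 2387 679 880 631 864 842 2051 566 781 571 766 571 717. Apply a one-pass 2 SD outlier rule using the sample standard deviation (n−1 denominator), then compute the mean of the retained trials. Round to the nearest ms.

n = 16, ΣRT = 14306, M = 894.125
Σ(x−M)² = 4226965.75; s = √(4226965.75/15) = 530.846
Cutoffs: 894.125 ± 2·530.846 → [-167.6, 1955.8]
Outside: 2051, 2387 → excluded.
Retained (n=14): Σ = 9868, mean = 9868/14 = 704.857

705 ms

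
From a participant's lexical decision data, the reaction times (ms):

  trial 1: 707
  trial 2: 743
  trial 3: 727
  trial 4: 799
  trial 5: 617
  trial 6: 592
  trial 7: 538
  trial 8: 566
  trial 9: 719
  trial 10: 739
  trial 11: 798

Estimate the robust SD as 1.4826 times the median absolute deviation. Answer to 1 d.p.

117.1 ms

Sorted: 538, 566, 592, 617, 707, 719, 727, 739, 743, 798, 799 → median = 719
|x − 719| sorted: 0, 8, 12, 20, 24, 79, 80, 102, 127, 153, 181 → MAD = 79
Robust SD ≈ 1.4826 × 79 = 117.125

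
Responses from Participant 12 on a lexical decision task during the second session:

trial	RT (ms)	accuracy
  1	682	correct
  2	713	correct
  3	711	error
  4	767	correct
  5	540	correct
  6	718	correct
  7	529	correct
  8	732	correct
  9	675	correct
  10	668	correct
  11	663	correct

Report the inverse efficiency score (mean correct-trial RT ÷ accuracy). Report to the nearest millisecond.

736 ms

Correct trials (n=10): 682, 713, 767, 540, 718, 529, 732, 675, 668, 663
Mean correct RT = 6687/10 = 668.7000 ms
Proportion correct = 10/11
IES = 668.7000 / (10/11) = 735.570 ms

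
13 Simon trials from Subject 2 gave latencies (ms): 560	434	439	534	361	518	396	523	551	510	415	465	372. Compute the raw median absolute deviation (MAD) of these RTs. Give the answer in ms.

Sorted: 361, 372, 396, 415, 434, 439, 465, 510, 518, 523, 534, 551, 560 → median = 465
|x − 465|: 95, 31, 26, 69, 104, 53, 69, 58, 86, 45, 50, 0, 93
Sorted deviations: 0, 26, 31, 45, 50, 53, 58, 69, 69, 86, 93, 95, 104 → MAD = 58

58 ms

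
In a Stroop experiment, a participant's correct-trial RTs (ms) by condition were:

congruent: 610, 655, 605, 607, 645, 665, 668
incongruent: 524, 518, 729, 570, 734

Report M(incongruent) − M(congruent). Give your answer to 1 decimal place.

-21.4 ms

M(congruent) = 4455/7 = 636.429
M(incongruent) = 3075/5 = 615.000
Difference = 615.000 − 636.429 = -21.429 ms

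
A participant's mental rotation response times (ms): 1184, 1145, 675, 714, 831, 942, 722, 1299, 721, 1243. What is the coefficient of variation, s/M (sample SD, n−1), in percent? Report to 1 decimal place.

26.1%

n = 10, Σ = 9476, M = 947.6000
Σ(x−M)² = 550344.400; s = √(550344.400/9) = 247.2840
CV = 247.2840 / 947.6000 = 0.26096 = 26.096%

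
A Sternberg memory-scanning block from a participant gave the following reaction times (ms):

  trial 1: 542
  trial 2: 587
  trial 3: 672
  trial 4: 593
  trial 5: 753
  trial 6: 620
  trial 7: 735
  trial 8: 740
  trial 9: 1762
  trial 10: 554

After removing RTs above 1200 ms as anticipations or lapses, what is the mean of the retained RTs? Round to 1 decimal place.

Excluded: 1762
Retained (n=9): Σ = 5796
Mean = 5796/9 = 644.0000

644.0 ms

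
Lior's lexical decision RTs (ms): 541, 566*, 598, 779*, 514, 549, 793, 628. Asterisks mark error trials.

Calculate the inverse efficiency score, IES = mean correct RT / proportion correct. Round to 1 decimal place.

805.1 ms

Correct trials (n=6): 541, 598, 514, 549, 793, 628
Mean correct RT = 3623/6 = 603.8333 ms
Proportion correct = 6/8
IES = 603.8333 / (6/8) = 805.111 ms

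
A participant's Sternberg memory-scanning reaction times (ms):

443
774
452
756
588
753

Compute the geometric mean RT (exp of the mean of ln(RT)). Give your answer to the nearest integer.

611 ms

ln(RT): 6.0936, 6.6516, 6.1137, 6.6280, 6.3767, 6.6241
Mean ln(RT) = 38.4877/6 = 6.41461
Geometric mean = exp(6.41461) = 610.70 ms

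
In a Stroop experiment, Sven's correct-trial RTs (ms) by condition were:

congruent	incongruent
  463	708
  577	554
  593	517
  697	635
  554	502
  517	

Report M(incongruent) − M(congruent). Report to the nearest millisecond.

M(congruent) = 3401/6 = 566.833
M(incongruent) = 2916/5 = 583.200
Difference = 583.200 − 566.833 = 16.367 ms

16 ms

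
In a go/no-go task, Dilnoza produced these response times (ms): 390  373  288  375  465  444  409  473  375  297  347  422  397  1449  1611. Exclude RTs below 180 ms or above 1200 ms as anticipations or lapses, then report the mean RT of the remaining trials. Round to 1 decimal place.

Excluded: 1449, 1611
Retained (n=13): Σ = 5055
Mean = 5055/13 = 388.8462

388.8 ms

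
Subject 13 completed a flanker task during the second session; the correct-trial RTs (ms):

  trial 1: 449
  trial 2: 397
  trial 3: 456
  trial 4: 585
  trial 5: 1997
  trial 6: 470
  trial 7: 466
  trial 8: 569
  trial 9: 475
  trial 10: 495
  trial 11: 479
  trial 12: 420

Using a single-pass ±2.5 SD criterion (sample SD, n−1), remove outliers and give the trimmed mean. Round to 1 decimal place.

n = 12, ΣRT = 7258, M = 604.833
Σ(x−M)² = 2145807.67; s = √(2145807.67/11) = 441.671
Cutoffs: 604.833 ± 2.5·441.671 → [-499.3, 1709.0]
Outside: 1997 → excluded.
Retained (n=11): Σ = 5261, mean = 5261/11 = 478.273

478.3 ms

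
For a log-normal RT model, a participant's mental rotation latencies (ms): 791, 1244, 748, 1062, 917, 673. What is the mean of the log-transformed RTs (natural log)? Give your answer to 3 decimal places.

ln(RT): 6.6733, 7.1261, 6.6174, 6.9679, 6.8211, 6.5117
Σ ln(RT) = 40.7176
Mean = 40.7176/6 = 6.78626

6.786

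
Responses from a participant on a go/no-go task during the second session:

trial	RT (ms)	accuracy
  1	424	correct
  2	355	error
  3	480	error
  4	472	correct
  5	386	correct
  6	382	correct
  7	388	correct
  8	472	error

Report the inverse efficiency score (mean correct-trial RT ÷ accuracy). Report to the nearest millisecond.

Correct trials (n=5): 424, 472, 386, 382, 388
Mean correct RT = 2052/5 = 410.4000 ms
Proportion correct = 5/8
IES = 410.4000 / (5/8) = 656.640 ms

657 ms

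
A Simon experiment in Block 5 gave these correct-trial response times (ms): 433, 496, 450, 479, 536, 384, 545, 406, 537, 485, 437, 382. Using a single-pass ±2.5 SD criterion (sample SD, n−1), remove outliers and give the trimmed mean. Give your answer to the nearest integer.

n = 12, ΣRT = 5570, M = 464.167
Σ(x−M)² = 37137.67; s = √(37137.67/11) = 58.105
Cutoffs: 464.167 ± 2.5·58.105 → [318.9, 609.4]
No RTs fall outside the cutoffs; all 12 retained. Mean = 5570/12 = 464.167

464 ms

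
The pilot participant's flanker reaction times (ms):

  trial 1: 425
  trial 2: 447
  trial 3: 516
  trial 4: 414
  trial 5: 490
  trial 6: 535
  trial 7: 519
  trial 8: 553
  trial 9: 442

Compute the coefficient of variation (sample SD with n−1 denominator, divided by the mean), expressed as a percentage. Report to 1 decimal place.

n = 9, Σ = 4341, M = 482.3333
Σ(x−M)² = 21136.000; s = √(21136.000/8) = 51.4004
CV = 51.4004 / 482.3333 = 0.10657 = 10.657%

10.7%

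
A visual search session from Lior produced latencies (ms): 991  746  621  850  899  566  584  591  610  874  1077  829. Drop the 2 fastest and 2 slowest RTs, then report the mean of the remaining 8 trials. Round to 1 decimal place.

Sorted: 566, 584, 591, 610, 621, 746, 829, 850, 874, 899, 991, 1077
Drop lowest 2 (566, 584) and highest 2 (991, 1077)
Remaining (n=8): Σ = 6020, mean = 6020/8 = 752.500

752.5 ms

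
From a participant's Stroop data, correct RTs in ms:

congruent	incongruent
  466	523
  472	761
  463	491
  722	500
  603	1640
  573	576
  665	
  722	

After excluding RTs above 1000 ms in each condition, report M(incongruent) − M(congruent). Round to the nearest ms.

-16 ms

incongruent: exclude 1640
M(congruent) = 4686/8 = 585.750
M(incongruent) = 2851/5 = 570.200
Difference = 570.200 − 585.750 = -15.550 ms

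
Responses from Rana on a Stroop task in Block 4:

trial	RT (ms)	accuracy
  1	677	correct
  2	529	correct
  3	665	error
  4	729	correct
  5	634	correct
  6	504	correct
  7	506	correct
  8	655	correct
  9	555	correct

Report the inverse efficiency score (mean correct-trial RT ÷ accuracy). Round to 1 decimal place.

673.5 ms

Correct trials (n=8): 677, 529, 729, 634, 504, 506, 655, 555
Mean correct RT = 4789/8 = 598.6250 ms
Proportion correct = 8/9
IES = 598.6250 / (8/9) = 673.453 ms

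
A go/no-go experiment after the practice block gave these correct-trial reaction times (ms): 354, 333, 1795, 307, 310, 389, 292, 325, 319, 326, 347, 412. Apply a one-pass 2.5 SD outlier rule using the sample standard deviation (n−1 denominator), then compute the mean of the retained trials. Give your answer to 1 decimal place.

337.6 ms

n = 12, ΣRT = 5509, M = 459.083
Σ(x−M)² = 1959888.92; s = √(1959888.92/11) = 422.104
Cutoffs: 459.083 ± 2.5·422.104 → [-596.2, 1514.3]
Outside: 1795 → excluded.
Retained (n=11): Σ = 3714, mean = 3714/11 = 337.636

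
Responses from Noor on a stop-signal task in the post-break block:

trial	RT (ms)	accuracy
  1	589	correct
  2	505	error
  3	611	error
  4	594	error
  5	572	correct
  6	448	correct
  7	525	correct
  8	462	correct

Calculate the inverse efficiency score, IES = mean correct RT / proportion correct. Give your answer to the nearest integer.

831 ms

Correct trials (n=5): 589, 572, 448, 525, 462
Mean correct RT = 2596/5 = 519.2000 ms
Proportion correct = 5/8
IES = 519.2000 / (5/8) = 830.720 ms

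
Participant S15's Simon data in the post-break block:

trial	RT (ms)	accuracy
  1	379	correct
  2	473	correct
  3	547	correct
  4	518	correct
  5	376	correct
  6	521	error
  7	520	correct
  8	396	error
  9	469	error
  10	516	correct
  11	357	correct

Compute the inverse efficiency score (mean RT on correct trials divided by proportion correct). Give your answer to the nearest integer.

Correct trials (n=8): 379, 473, 547, 518, 376, 520, 516, 357
Mean correct RT = 3686/8 = 460.7500 ms
Proportion correct = 8/11
IES = 460.7500 / (8/11) = 633.531 ms

634 ms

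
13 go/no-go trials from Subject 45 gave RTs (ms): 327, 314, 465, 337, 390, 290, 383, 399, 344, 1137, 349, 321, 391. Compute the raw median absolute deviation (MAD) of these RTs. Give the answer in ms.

35 ms

Sorted: 290, 314, 321, 327, 337, 344, 349, 383, 390, 391, 399, 465, 1137 → median = 349
|x − 349|: 22, 35, 116, 12, 41, 59, 34, 50, 5, 788, 0, 28, 42
Sorted deviations: 0, 5, 12, 22, 28, 34, 35, 41, 42, 50, 59, 116, 788 → MAD = 35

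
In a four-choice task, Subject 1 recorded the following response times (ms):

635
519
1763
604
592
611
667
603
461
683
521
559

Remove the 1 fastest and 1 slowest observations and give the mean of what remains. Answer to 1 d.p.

599.4 ms

Sorted: 461, 519, 521, 559, 592, 603, 604, 611, 635, 667, 683, 1763
Drop lowest 1 (461) and highest 1 (1763)
Remaining (n=10): Σ = 5994, mean = 5994/10 = 599.400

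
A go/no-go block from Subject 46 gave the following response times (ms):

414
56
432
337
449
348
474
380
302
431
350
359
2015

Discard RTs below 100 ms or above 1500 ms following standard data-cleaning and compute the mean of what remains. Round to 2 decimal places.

388.73 ms

Excluded: 56, 2015
Retained (n=11): Σ = 4276
Mean = 4276/11 = 388.7273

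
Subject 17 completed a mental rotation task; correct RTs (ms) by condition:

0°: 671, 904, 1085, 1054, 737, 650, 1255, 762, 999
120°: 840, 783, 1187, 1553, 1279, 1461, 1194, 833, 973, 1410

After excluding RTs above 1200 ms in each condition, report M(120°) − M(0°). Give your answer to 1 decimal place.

110.6 ms

0°: exclude 1255
120°: exclude 1553, 1279, 1461, 1410
M(0°) = 6862/8 = 857.750
M(120°) = 5810/6 = 968.333
Difference = 968.333 − 857.750 = 110.583 ms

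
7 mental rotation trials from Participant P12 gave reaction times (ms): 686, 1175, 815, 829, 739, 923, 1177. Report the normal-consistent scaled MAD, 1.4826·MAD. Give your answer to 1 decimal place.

139.4 ms

Sorted: 686, 739, 815, 829, 923, 1175, 1177 → median = 829
|x − 829| sorted: 0, 14, 90, 94, 143, 346, 348 → MAD = 94
Robust SD ≈ 1.4826 × 94 = 139.364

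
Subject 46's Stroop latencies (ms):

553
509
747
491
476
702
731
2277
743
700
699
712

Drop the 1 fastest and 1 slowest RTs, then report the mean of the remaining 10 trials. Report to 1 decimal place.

Sorted: 476, 491, 509, 553, 699, 700, 702, 712, 731, 743, 747, 2277
Drop lowest 1 (476) and highest 1 (2277)
Remaining (n=10): Σ = 6587, mean = 6587/10 = 658.700

658.7 ms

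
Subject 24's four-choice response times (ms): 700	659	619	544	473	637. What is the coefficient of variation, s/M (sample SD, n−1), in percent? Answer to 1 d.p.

n = 6, Σ = 3632, M = 605.3333
Σ(x−M)² = 34305.333; s = √(34305.333/5) = 82.8316
CV = 82.8316 / 605.3333 = 0.13684 = 13.684%

13.7%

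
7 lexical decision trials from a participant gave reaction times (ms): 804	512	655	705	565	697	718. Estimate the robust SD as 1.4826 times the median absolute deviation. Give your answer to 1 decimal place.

Sorted: 512, 565, 655, 697, 705, 718, 804 → median = 697
|x − 697| sorted: 0, 8, 21, 42, 107, 132, 185 → MAD = 42
Robust SD ≈ 1.4826 × 42 = 62.269

62.3 ms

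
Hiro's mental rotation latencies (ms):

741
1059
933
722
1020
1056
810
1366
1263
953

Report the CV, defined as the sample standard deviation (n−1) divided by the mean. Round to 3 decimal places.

0.212

n = 10, Σ = 9923, M = 992.3000
Σ(x−M)² = 396712.100; s = √(396712.100/9) = 209.9503
CV = 209.9503 / 992.3000 = 0.21158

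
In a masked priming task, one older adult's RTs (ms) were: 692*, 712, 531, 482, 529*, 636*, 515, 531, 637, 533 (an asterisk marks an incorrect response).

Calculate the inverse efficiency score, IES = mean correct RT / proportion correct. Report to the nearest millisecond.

Correct trials (n=7): 712, 531, 482, 515, 531, 637, 533
Mean correct RT = 3941/7 = 563.0000 ms
Proportion correct = 7/10
IES = 563.0000 / (7/10) = 804.286 ms

804 ms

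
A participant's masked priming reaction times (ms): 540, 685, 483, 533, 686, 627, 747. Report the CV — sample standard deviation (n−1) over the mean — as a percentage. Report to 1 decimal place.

15.9%

n = 7, Σ = 4301, M = 614.4286
Σ(x−M)² = 57279.714; s = √(57279.714/6) = 97.7068
CV = 97.7068 / 614.4286 = 0.15902 = 15.902%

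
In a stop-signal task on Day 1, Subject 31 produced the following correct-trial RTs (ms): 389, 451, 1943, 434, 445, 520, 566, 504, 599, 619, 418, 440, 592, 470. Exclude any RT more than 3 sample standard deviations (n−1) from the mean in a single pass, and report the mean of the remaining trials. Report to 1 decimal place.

n = 14, ΣRT = 8390, M = 599.286
Σ(x−M)² = 2014766.86; s = √(2014766.86/13) = 393.678
Cutoffs: 599.286 ± 3·393.678 → [-581.7, 1780.3]
Outside: 1943 → excluded.
Retained (n=13): Σ = 6447, mean = 6447/13 = 495.923

495.9 ms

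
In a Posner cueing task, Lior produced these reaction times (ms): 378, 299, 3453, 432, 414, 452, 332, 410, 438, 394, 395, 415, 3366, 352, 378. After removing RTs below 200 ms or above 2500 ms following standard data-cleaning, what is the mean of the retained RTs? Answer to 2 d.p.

391.46 ms

Excluded: 3366, 3453
Retained (n=13): Σ = 5089
Mean = 5089/13 = 391.4615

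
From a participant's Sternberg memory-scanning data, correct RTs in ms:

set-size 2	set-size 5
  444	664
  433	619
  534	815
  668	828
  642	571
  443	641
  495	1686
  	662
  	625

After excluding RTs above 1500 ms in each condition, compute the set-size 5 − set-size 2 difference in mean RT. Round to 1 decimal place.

set-size 5: exclude 1686
M(set-size 2) = 3659/7 = 522.714
M(set-size 5) = 5425/8 = 678.125
Difference = 678.125 − 522.714 = 155.411 ms

155.4 ms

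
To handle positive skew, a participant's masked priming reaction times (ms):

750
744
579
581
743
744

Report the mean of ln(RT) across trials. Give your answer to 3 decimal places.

ln(RT): 6.6201, 6.6120, 6.3613, 6.3648, 6.6107, 6.6120
Σ ln(RT) = 39.1809
Mean = 39.1809/6 = 6.53015

6.530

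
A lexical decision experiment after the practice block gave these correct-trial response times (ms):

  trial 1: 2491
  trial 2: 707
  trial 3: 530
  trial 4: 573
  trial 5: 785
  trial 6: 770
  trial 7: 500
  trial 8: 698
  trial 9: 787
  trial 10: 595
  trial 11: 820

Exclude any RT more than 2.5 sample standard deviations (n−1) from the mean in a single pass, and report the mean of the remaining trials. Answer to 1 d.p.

676.5 ms

n = 11, ΣRT = 9256, M = 841.455
Σ(x−M)² = 3117778.73; s = √(3117778.73/10) = 558.371
Cutoffs: 841.455 ± 2.5·558.371 → [-554.5, 2237.4]
Outside: 2491 → excluded.
Retained (n=10): Σ = 6765, mean = 6765/10 = 676.500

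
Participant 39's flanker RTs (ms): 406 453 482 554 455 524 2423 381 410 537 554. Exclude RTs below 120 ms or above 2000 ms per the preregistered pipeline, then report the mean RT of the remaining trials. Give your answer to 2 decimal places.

475.60 ms

Excluded: 2423
Retained (n=10): Σ = 4756
Mean = 4756/10 = 475.6000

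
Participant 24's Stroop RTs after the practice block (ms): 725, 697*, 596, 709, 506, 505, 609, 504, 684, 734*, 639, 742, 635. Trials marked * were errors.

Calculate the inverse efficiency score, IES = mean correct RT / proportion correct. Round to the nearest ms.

736 ms

Correct trials (n=11): 725, 596, 709, 506, 505, 609, 504, 684, 639, 742, 635
Mean correct RT = 6854/11 = 623.0909 ms
Proportion correct = 11/13
IES = 623.0909 / (11/13) = 736.380 ms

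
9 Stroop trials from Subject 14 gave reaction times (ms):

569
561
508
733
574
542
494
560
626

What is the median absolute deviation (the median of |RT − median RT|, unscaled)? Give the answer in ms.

Sorted: 494, 508, 542, 560, 561, 569, 574, 626, 733 → median = 561
|x − 561|: 8, 0, 53, 172, 13, 19, 67, 1, 65
Sorted deviations: 0, 1, 8, 13, 19, 53, 65, 67, 172 → MAD = 19

19 ms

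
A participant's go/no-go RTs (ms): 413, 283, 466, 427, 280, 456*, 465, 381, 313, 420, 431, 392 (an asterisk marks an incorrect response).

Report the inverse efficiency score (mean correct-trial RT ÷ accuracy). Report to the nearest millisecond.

424 ms

Correct trials (n=11): 413, 283, 466, 427, 280, 465, 381, 313, 420, 431, 392
Mean correct RT = 4271/11 = 388.2727 ms
Proportion correct = 11/12
IES = 388.2727 / (11/12) = 423.570 ms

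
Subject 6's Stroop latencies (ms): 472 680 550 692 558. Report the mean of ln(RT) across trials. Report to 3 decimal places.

6.371

ln(RT): 6.1570, 6.5221, 6.3099, 6.5396, 6.3244
Σ ln(RT) = 31.8529
Mean = 31.8529/5 = 6.37059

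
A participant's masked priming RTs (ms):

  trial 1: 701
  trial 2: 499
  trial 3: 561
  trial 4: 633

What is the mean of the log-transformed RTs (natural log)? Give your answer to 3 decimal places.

6.386

ln(RT): 6.5525, 6.2126, 6.3297, 6.4505
Σ ln(RT) = 25.5453
Mean = 25.5453/4 = 6.38633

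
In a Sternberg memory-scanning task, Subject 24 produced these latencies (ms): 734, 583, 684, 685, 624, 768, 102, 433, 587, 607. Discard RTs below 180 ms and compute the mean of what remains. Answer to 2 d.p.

Excluded: 102
Retained (n=9): Σ = 5705
Mean = 5705/9 = 633.8889

633.89 ms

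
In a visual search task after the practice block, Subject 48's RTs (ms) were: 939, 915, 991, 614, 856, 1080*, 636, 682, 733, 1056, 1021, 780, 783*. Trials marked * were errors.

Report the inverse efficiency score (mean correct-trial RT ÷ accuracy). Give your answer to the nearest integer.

Correct trials (n=11): 939, 915, 991, 614, 856, 636, 682, 733, 1056, 1021, 780
Mean correct RT = 9223/11 = 838.4545 ms
Proportion correct = 11/13
IES = 838.4545 / (11/13) = 990.901 ms

991 ms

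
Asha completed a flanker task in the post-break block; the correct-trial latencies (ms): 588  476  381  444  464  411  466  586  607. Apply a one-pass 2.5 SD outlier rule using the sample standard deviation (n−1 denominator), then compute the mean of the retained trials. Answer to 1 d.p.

n = 9, ΣRT = 4423, M = 491.444
Σ(x−M)² = 54176.22; s = √(54176.22/8) = 82.292
Cutoffs: 491.444 ± 2.5·82.292 → [285.7, 697.2]
No RTs fall outside the cutoffs; all 9 retained. Mean = 4423/9 = 491.444

491.4 ms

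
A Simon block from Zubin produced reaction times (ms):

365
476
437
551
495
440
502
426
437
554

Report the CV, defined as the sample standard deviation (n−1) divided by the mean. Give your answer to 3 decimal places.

0.126

n = 10, Σ = 4683, M = 468.3000
Σ(x−M)² = 31312.100; s = √(31312.100/9) = 58.9841
CV = 58.9841 / 468.3000 = 0.12595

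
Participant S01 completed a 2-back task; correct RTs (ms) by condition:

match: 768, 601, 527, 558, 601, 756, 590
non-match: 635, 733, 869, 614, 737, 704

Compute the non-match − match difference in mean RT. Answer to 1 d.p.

86.6 ms

M(match) = 4401/7 = 628.714
M(non-match) = 4292/6 = 715.333
Difference = 715.333 − 628.714 = 86.619 ms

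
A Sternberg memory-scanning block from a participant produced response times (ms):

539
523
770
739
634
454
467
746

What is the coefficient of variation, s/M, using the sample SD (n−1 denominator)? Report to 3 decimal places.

0.214

n = 8, Σ = 4872, M = 609.0000
Σ(x−M)² = 118700.000; s = √(118700.000/7) = 130.2196
CV = 130.2196 / 609.0000 = 0.21383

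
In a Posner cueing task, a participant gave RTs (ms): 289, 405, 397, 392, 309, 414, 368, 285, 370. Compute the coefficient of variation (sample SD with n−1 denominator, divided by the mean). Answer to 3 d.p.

n = 9, Σ = 3229, M = 358.7778
Σ(x−M)² = 20751.556; s = √(20751.556/8) = 50.9308
CV = 50.9308 / 358.7778 = 0.14196

0.142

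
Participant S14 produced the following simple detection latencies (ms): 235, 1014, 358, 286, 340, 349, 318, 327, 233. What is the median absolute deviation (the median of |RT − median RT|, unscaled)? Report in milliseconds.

Sorted: 233, 235, 286, 318, 327, 340, 349, 358, 1014 → median = 327
|x − 327|: 92, 687, 31, 41, 13, 22, 9, 0, 94
Sorted deviations: 0, 9, 13, 22, 31, 41, 92, 94, 687 → MAD = 31

31 ms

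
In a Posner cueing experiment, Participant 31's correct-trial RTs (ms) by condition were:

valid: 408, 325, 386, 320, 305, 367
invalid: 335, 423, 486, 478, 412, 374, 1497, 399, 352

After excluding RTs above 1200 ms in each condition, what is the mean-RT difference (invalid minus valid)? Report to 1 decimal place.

55.5 ms

invalid: exclude 1497
M(valid) = 2111/6 = 351.833
M(invalid) = 3259/8 = 407.375
Difference = 407.375 − 351.833 = 55.542 ms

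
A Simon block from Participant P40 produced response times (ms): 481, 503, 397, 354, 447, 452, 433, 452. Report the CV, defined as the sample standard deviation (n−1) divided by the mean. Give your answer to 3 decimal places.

0.106

n = 8, Σ = 3519, M = 439.8750
Σ(x−M)² = 15280.875; s = √(15280.875/7) = 46.7224
CV = 46.7224 / 439.8750 = 0.10622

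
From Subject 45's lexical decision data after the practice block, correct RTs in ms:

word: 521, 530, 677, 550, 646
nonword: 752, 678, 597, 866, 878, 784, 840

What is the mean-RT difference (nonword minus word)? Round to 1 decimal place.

M(word) = 2924/5 = 584.800
M(nonword) = 5395/7 = 770.714
Difference = 770.714 − 584.800 = 185.914 ms

185.9 ms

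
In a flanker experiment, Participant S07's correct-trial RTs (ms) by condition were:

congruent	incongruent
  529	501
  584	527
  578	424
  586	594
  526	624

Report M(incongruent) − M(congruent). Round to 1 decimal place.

M(congruent) = 2803/5 = 560.600
M(incongruent) = 2670/5 = 534.000
Difference = 534.000 − 560.600 = -26.600 ms

-26.6 ms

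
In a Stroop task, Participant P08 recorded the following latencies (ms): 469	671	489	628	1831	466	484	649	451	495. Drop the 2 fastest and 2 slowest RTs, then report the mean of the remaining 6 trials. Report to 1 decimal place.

Sorted: 451, 466, 469, 484, 489, 495, 628, 649, 671, 1831
Drop lowest 2 (451, 466) and highest 2 (671, 1831)
Remaining (n=6): Σ = 3214, mean = 3214/6 = 535.667

535.7 ms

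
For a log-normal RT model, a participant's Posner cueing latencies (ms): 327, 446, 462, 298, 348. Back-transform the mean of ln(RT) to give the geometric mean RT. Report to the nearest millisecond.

ln(RT): 5.7900, 6.1003, 6.1356, 5.6971, 5.8522
Mean ln(RT) = 29.5751/5 = 5.91503
Geometric mean = exp(5.91503) = 370.56 ms

371 ms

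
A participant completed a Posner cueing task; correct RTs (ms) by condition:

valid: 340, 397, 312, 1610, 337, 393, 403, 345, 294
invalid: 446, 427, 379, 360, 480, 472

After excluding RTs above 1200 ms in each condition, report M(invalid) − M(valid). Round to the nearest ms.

75 ms

valid: exclude 1610
M(valid) = 2821/8 = 352.625
M(invalid) = 2564/6 = 427.333
Difference = 427.333 − 352.625 = 74.708 ms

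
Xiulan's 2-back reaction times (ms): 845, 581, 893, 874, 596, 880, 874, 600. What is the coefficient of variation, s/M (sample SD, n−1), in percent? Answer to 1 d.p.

n = 8, Σ = 6143, M = 767.8750
Σ(x−M)² = 149346.875; s = √(149346.875/7) = 146.0660
CV = 146.0660 / 767.8750 = 0.19022 = 19.022%

19.0%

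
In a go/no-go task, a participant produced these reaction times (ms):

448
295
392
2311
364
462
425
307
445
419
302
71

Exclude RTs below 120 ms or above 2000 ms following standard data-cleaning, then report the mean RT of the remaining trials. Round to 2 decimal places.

Excluded: 71, 2311
Retained (n=10): Σ = 3859
Mean = 3859/10 = 385.9000

385.90 ms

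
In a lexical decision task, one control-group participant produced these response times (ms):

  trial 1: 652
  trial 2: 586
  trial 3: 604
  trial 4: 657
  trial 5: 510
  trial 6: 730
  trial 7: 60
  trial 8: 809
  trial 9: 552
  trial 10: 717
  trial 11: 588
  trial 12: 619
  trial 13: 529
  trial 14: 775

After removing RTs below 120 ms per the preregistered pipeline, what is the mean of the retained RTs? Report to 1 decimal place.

Excluded: 60
Retained (n=13): Σ = 8328
Mean = 8328/13 = 640.6154

640.6 ms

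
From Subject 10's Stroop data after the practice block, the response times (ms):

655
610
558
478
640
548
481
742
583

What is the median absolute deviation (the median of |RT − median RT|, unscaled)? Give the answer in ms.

Sorted: 478, 481, 548, 558, 583, 610, 640, 655, 742 → median = 583
|x − 583|: 72, 27, 25, 105, 57, 35, 102, 159, 0
Sorted deviations: 0, 25, 27, 35, 57, 72, 102, 105, 159 → MAD = 57

57 ms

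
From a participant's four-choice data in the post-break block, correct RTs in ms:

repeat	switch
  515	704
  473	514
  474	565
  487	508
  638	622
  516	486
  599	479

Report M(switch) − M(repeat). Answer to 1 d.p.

25.1 ms

M(repeat) = 3702/7 = 528.857
M(switch) = 3878/7 = 554.000
Difference = 554.000 − 528.857 = 25.143 ms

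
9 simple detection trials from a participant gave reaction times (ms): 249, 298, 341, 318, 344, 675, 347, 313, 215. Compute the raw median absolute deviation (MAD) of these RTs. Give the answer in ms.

Sorted: 215, 249, 298, 313, 318, 341, 344, 347, 675 → median = 318
|x − 318|: 69, 20, 23, 0, 26, 357, 29, 5, 103
Sorted deviations: 0, 5, 20, 23, 26, 29, 69, 103, 357 → MAD = 26

26 ms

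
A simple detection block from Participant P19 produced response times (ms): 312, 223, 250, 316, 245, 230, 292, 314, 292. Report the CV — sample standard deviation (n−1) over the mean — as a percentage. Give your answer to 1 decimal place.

13.7%

n = 9, Σ = 2474, M = 274.8889
Σ(x−M)² = 11402.889; s = √(11402.889/8) = 37.7540
CV = 37.7540 / 274.8889 = 0.13734 = 13.734%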